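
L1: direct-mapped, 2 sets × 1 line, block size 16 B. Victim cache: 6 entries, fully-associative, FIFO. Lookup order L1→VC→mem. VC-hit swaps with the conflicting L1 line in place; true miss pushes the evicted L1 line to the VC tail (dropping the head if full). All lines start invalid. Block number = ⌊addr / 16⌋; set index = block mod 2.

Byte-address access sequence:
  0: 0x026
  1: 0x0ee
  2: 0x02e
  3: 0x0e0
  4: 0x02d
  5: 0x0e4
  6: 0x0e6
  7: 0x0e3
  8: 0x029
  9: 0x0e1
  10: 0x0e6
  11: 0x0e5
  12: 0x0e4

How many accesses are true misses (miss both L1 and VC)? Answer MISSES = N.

MISSES = 2

0: 0x26 (blk 2, set 0) → MISS  vc=[]
1: 0xee (blk 14, set 0) → MISS  vc=[2]
2: 0x2e (blk 2, set 0) → VC-HIT  vc=[14]
3: 0xe0 (blk 14, set 0) → VC-HIT  vc=[2]
4: 0x2d (blk 2, set 0) → VC-HIT  vc=[14]
5: 0xe4 (blk 14, set 0) → VC-HIT  vc=[2]
6: 0xe6 (blk 14, set 0) → L1-HIT  vc=[2]
7: 0xe3 (blk 14, set 0) → L1-HIT  vc=[2]
8: 0x29 (blk 2, set 0) → VC-HIT  vc=[14]
9: 0xe1 (blk 14, set 0) → VC-HIT  vc=[2]
10: 0xe6 (blk 14, set 0) → L1-HIT  vc=[2]
11: 0xe5 (blk 14, set 0) → L1-HIT  vc=[2]
12: 0xe4 (blk 14, set 0) → L1-HIT  vc=[2]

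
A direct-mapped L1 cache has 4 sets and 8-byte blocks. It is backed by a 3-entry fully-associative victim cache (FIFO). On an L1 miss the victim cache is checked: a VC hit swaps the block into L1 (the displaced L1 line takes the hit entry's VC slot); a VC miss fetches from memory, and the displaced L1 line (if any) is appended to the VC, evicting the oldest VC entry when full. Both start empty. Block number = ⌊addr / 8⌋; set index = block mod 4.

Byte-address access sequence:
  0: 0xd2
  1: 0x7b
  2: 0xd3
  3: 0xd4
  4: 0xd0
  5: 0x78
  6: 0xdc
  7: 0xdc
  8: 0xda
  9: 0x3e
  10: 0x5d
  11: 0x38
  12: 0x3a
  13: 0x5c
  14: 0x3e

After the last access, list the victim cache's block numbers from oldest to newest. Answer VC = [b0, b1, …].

  [0] addr=0xd2 blk=26 s=2: MISS | VC []
  [1] addr=0x7b blk=15 s=3: MISS | VC []
  [2] addr=0xd3 blk=26 s=2: L1-HIT | VC []
  [3] addr=0xd4 blk=26 s=2: L1-HIT | VC []
  [4] addr=0xd0 blk=26 s=2: L1-HIT | VC []
  [5] addr=0x78 blk=15 s=3: L1-HIT | VC []
  [6] addr=0xdc blk=27 s=3: MISS | VC [15]
  [7] addr=0xdc blk=27 s=3: L1-HIT | VC [15]
  [8] addr=0xda blk=27 s=3: L1-HIT | VC [15]
  [9] addr=0x3e blk=7 s=3: MISS | VC [15, 27]
  [10] addr=0x5d blk=11 s=3: MISS | VC [15, 27, 7]
  [11] addr=0x38 blk=7 s=3: VC-HIT | VC [15, 27, 11]
  [12] addr=0x3a blk=7 s=3: L1-HIT | VC [15, 27, 11]
  [13] addr=0x5c blk=11 s=3: VC-HIT | VC [15, 27, 7]
  [14] addr=0x3e blk=7 s=3: VC-HIT | VC [15, 27, 11]

VC = [15, 27, 11]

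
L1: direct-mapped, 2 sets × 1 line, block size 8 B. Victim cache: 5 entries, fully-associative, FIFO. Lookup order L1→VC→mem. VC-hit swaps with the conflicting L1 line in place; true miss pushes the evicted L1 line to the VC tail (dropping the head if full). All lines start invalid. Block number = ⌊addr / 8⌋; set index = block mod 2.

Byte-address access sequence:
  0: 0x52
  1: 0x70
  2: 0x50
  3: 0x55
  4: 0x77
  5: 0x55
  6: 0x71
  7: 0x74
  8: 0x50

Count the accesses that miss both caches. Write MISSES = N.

  [0] addr=0x52 blk=10 s=0: MISS | VC []
  [1] addr=0x70 blk=14 s=0: MISS | VC [10]
  [2] addr=0x50 blk=10 s=0: VC-HIT | VC [14]
  [3] addr=0x55 blk=10 s=0: L1-HIT | VC [14]
  [4] addr=0x77 blk=14 s=0: VC-HIT | VC [10]
  [5] addr=0x55 blk=10 s=0: VC-HIT | VC [14]
  [6] addr=0x71 blk=14 s=0: VC-HIT | VC [10]
  [7] addr=0x74 blk=14 s=0: L1-HIT | VC [10]
  [8] addr=0x50 blk=10 s=0: VC-HIT | VC [14]

MISSES = 2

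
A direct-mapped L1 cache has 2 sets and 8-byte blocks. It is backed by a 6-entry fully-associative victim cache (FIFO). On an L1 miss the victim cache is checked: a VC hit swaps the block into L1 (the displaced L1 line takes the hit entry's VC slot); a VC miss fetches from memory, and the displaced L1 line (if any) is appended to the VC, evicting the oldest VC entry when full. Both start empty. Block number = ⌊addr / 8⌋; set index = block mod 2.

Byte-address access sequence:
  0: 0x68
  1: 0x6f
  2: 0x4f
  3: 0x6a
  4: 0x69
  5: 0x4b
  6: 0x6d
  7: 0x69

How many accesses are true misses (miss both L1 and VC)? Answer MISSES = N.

MISSES = 2

#0 0x68→b13/s1 MISS; vc=[]
#1 0x6f→b13/s1 L1-HIT; vc=[]
#2 0x4f→b9/s1 MISS; vc=[13]
#3 0x6a→b13/s1 VC-HIT; vc=[9]
#4 0x69→b13/s1 L1-HIT; vc=[9]
#5 0x4b→b9/s1 VC-HIT; vc=[13]
#6 0x6d→b13/s1 VC-HIT; vc=[9]
#7 0x69→b13/s1 L1-HIT; vc=[9]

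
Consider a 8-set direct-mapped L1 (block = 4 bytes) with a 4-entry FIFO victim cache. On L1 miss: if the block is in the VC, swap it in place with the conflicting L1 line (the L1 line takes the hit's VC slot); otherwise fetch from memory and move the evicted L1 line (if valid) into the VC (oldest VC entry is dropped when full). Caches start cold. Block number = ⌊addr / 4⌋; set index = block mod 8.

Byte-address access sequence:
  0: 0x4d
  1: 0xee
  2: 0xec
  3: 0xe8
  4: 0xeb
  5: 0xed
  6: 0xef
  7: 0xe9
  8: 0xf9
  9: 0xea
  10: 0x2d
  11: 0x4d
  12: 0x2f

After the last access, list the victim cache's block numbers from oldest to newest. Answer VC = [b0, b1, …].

VC = [19, 59]

#0 0x4d→b19/s3 MISS; vc=[]
#1 0xee→b59/s3 MISS; vc=[19]
#2 0xec→b59/s3 L1-HIT; vc=[19]
#3 0xe8→b58/s2 MISS; vc=[19]
#4 0xeb→b58/s2 L1-HIT; vc=[19]
#5 0xed→b59/s3 L1-HIT; vc=[19]
#6 0xef→b59/s3 L1-HIT; vc=[19]
#7 0xe9→b58/s2 L1-HIT; vc=[19]
#8 0xf9→b62/s6 MISS; vc=[19]
#9 0xea→b58/s2 L1-HIT; vc=[19]
#10 0x2d→b11/s3 MISS; vc=[19,59]
#11 0x4d→b19/s3 VC-HIT; vc=[11,59]
#12 0x2f→b11/s3 VC-HIT; vc=[19,59]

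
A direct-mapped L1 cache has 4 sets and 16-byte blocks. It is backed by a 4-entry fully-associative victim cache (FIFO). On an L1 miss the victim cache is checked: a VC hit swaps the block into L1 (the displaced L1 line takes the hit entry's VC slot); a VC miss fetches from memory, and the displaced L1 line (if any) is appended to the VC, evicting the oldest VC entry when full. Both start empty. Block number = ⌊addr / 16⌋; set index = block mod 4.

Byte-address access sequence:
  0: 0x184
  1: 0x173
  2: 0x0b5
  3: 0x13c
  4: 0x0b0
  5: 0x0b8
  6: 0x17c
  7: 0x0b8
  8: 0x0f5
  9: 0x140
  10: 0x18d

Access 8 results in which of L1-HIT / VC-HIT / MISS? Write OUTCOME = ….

OUTCOME = MISS

  [0] addr=0x184 blk=24 s=0: MISS | VC []
  [1] addr=0x173 blk=23 s=3: MISS | VC []
  [2] addr=0xb5 blk=11 s=3: MISS | VC [23]
  [3] addr=0x13c blk=19 s=3: MISS | VC [23, 11]
  [4] addr=0xb0 blk=11 s=3: VC-HIT | VC [23, 19]
  [5] addr=0xb8 blk=11 s=3: L1-HIT | VC [23, 19]
  [6] addr=0x17c blk=23 s=3: VC-HIT | VC [11, 19]
  [7] addr=0xb8 blk=11 s=3: VC-HIT | VC [23, 19]
  [8] addr=0xf5 blk=15 s=3: MISS | VC [23, 19, 11]
  [9] addr=0x140 blk=20 s=0: MISS | VC [23, 19, 11, 24]
  [10] addr=0x18d blk=24 s=0: VC-HIT | VC [23, 19, 11, 20]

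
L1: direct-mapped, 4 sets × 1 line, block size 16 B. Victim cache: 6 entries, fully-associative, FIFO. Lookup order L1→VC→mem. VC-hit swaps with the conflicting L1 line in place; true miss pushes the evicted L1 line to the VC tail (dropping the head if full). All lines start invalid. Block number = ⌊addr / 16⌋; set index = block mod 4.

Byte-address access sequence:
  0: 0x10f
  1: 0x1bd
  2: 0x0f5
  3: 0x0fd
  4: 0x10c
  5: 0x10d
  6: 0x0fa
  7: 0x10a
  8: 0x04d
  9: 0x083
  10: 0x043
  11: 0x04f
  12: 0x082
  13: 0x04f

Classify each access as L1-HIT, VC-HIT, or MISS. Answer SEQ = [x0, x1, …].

SEQ = [MISS, MISS, MISS, L1-HIT, L1-HIT, L1-HIT, L1-HIT, L1-HIT, MISS, MISS, VC-HIT, L1-HIT, VC-HIT, VC-HIT]

0: 0x10f (blk 16, set 0) → MISS  vc=[]
1: 0x1bd (blk 27, set 3) → MISS  vc=[]
2: 0xf5 (blk 15, set 3) → MISS  vc=[27]
3: 0xfd (blk 15, set 3) → L1-HIT  vc=[27]
4: 0x10c (blk 16, set 0) → L1-HIT  vc=[27]
5: 0x10d (blk 16, set 0) → L1-HIT  vc=[27]
6: 0xfa (blk 15, set 3) → L1-HIT  vc=[27]
7: 0x10a (blk 16, set 0) → L1-HIT  vc=[27]
8: 0x4d (blk 4, set 0) → MISS  vc=[27, 16]
9: 0x83 (blk 8, set 0) → MISS  vc=[27, 16, 4]
10: 0x43 (blk 4, set 0) → VC-HIT  vc=[27, 16, 8]
11: 0x4f (blk 4, set 0) → L1-HIT  vc=[27, 16, 8]
12: 0x82 (blk 8, set 0) → VC-HIT  vc=[27, 16, 4]
13: 0x4f (blk 4, set 0) → VC-HIT  vc=[27, 16, 8]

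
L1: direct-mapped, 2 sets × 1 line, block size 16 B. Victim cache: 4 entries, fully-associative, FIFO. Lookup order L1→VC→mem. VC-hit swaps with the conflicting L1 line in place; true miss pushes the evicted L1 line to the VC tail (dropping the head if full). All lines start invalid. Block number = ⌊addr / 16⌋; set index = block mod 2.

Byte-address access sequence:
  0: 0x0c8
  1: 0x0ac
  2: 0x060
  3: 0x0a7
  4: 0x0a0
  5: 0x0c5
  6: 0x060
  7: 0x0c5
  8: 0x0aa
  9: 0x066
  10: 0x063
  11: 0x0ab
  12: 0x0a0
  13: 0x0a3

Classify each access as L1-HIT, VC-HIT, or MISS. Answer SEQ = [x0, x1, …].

SEQ = [MISS, MISS, MISS, VC-HIT, L1-HIT, VC-HIT, VC-HIT, VC-HIT, VC-HIT, VC-HIT, L1-HIT, VC-HIT, L1-HIT, L1-HIT]

0: 0xc8 (blk 12, set 0) → MISS  vc=[]
1: 0xac (blk 10, set 0) → MISS  vc=[12]
2: 0x60 (blk 6, set 0) → MISS  vc=[12, 10]
3: 0xa7 (blk 10, set 0) → VC-HIT  vc=[12, 6]
4: 0xa0 (blk 10, set 0) → L1-HIT  vc=[12, 6]
5: 0xc5 (blk 12, set 0) → VC-HIT  vc=[10, 6]
6: 0x60 (blk 6, set 0) → VC-HIT  vc=[10, 12]
7: 0xc5 (blk 12, set 0) → VC-HIT  vc=[10, 6]
8: 0xaa (blk 10, set 0) → VC-HIT  vc=[12, 6]
9: 0x66 (blk 6, set 0) → VC-HIT  vc=[12, 10]
10: 0x63 (blk 6, set 0) → L1-HIT  vc=[12, 10]
11: 0xab (blk 10, set 0) → VC-HIT  vc=[12, 6]
12: 0xa0 (blk 10, set 0) → L1-HIT  vc=[12, 6]
13: 0xa3 (blk 10, set 0) → L1-HIT  vc=[12, 6]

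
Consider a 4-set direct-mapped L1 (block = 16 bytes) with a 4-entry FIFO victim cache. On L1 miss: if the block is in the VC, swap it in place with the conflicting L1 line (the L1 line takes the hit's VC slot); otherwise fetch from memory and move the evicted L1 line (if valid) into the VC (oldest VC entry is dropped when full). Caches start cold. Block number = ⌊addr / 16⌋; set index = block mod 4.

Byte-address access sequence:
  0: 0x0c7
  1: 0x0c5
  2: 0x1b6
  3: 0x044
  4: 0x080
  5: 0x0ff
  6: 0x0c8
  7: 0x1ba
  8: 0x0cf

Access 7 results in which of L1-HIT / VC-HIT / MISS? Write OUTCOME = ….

  [0] addr=0xc7 blk=12 s=0: MISS | VC []
  [1] addr=0xc5 blk=12 s=0: L1-HIT | VC []
  [2] addr=0x1b6 blk=27 s=3: MISS | VC []
  [3] addr=0x44 blk=4 s=0: MISS | VC [12]
  [4] addr=0x80 blk=8 s=0: MISS | VC [12, 4]
  [5] addr=0xff blk=15 s=3: MISS | VC [12, 4, 27]
  [6] addr=0xc8 blk=12 s=0: VC-HIT | VC [8, 4, 27]
  [7] addr=0x1ba blk=27 s=3: VC-HIT | VC [8, 4, 15]
  [8] addr=0xcf blk=12 s=0: L1-HIT | VC [8, 4, 15]

OUTCOME = VC-HIT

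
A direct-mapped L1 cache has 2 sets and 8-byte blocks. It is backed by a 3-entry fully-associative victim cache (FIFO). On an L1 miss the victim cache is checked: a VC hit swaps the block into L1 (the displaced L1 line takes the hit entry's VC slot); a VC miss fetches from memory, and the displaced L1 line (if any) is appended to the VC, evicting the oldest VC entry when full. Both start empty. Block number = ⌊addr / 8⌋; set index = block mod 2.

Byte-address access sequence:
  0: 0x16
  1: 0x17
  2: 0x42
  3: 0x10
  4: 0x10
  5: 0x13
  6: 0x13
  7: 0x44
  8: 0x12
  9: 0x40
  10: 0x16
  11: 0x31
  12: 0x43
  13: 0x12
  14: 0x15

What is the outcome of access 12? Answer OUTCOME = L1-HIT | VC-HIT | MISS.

0: 0x16 (blk 2, set 0) → MISS  vc=[]
1: 0x17 (blk 2, set 0) → L1-HIT  vc=[]
2: 0x42 (blk 8, set 0) → MISS  vc=[2]
3: 0x10 (blk 2, set 0) → VC-HIT  vc=[8]
4: 0x10 (blk 2, set 0) → L1-HIT  vc=[8]
5: 0x13 (blk 2, set 0) → L1-HIT  vc=[8]
6: 0x13 (blk 2, set 0) → L1-HIT  vc=[8]
7: 0x44 (blk 8, set 0) → VC-HIT  vc=[2]
8: 0x12 (blk 2, set 0) → VC-HIT  vc=[8]
9: 0x40 (blk 8, set 0) → VC-HIT  vc=[2]
10: 0x16 (blk 2, set 0) → VC-HIT  vc=[8]
11: 0x31 (blk 6, set 0) → MISS  vc=[8, 2]
12: 0x43 (blk 8, set 0) → VC-HIT  vc=[6, 2]
13: 0x12 (blk 2, set 0) → VC-HIT  vc=[6, 8]
14: 0x15 (blk 2, set 0) → L1-HIT  vc=[6, 8]

OUTCOME = VC-HIT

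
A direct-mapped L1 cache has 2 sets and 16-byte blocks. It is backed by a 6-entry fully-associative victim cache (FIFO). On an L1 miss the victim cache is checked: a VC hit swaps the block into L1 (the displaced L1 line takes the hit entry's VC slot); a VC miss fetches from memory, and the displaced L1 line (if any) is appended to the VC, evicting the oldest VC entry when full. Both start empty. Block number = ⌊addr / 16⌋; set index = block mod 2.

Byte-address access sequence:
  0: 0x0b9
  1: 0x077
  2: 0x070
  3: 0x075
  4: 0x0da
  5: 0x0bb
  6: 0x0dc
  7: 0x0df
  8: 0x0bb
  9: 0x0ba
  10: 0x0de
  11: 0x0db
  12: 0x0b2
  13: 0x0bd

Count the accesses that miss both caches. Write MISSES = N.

0: 0xb9 (blk 11, set 1) → MISS  vc=[]
1: 0x77 (blk 7, set 1) → MISS  vc=[11]
2: 0x70 (blk 7, set 1) → L1-HIT  vc=[11]
3: 0x75 (blk 7, set 1) → L1-HIT  vc=[11]
4: 0xda (blk 13, set 1) → MISS  vc=[11, 7]
5: 0xbb (blk 11, set 1) → VC-HIT  vc=[13, 7]
6: 0xdc (blk 13, set 1) → VC-HIT  vc=[11, 7]
7: 0xdf (blk 13, set 1) → L1-HIT  vc=[11, 7]
8: 0xbb (blk 11, set 1) → VC-HIT  vc=[13, 7]
9: 0xba (blk 11, set 1) → L1-HIT  vc=[13, 7]
10: 0xde (blk 13, set 1) → VC-HIT  vc=[11, 7]
11: 0xdb (blk 13, set 1) → L1-HIT  vc=[11, 7]
12: 0xb2 (blk 11, set 1) → VC-HIT  vc=[13, 7]
13: 0xbd (blk 11, set 1) → L1-HIT  vc=[13, 7]

MISSES = 3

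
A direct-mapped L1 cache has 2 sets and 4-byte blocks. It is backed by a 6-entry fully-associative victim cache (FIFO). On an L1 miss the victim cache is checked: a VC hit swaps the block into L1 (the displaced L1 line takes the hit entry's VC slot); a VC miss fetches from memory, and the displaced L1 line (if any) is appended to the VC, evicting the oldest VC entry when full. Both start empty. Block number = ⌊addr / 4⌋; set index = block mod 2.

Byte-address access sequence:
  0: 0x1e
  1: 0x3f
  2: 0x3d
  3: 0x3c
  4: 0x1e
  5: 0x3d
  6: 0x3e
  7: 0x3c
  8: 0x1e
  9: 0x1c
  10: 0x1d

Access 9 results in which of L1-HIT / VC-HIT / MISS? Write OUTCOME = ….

0: 0x1e (blk 7, set 1) → MISS  vc=[]
1: 0x3f (blk 15, set 1) → MISS  vc=[7]
2: 0x3d (blk 15, set 1) → L1-HIT  vc=[7]
3: 0x3c (blk 15, set 1) → L1-HIT  vc=[7]
4: 0x1e (blk 7, set 1) → VC-HIT  vc=[15]
5: 0x3d (blk 15, set 1) → VC-HIT  vc=[7]
6: 0x3e (blk 15, set 1) → L1-HIT  vc=[7]
7: 0x3c (blk 15, set 1) → L1-HIT  vc=[7]
8: 0x1e (blk 7, set 1) → VC-HIT  vc=[15]
9: 0x1c (blk 7, set 1) → L1-HIT  vc=[15]
10: 0x1d (blk 7, set 1) → L1-HIT  vc=[15]

OUTCOME = L1-HIT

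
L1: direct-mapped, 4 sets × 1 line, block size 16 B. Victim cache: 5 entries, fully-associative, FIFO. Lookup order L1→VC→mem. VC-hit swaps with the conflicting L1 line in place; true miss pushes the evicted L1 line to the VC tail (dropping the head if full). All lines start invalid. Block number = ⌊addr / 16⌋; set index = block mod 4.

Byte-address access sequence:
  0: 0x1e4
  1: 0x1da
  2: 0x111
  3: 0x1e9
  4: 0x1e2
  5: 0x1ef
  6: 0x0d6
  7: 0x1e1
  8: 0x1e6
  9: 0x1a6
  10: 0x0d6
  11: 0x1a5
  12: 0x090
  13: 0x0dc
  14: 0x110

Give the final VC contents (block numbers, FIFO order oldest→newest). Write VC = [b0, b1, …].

VC = [29, 13, 30, 9]

#0 0x1e4→b30/s2 MISS; vc=[]
#1 0x1da→b29/s1 MISS; vc=[]
#2 0x111→b17/s1 MISS; vc=[29]
#3 0x1e9→b30/s2 L1-HIT; vc=[29]
#4 0x1e2→b30/s2 L1-HIT; vc=[29]
#5 0x1ef→b30/s2 L1-HIT; vc=[29]
#6 0xd6→b13/s1 MISS; vc=[29,17]
#7 0x1e1→b30/s2 L1-HIT; vc=[29,17]
#8 0x1e6→b30/s2 L1-HIT; vc=[29,17]
#9 0x1a6→b26/s2 MISS; vc=[29,17,30]
#10 0xd6→b13/s1 L1-HIT; vc=[29,17,30]
#11 0x1a5→b26/s2 L1-HIT; vc=[29,17,30]
#12 0x90→b9/s1 MISS; vc=[29,17,30,13]
#13 0xdc→b13/s1 VC-HIT; vc=[29,17,30,9]
#14 0x110→b17/s1 VC-HIT; vc=[29,13,30,9]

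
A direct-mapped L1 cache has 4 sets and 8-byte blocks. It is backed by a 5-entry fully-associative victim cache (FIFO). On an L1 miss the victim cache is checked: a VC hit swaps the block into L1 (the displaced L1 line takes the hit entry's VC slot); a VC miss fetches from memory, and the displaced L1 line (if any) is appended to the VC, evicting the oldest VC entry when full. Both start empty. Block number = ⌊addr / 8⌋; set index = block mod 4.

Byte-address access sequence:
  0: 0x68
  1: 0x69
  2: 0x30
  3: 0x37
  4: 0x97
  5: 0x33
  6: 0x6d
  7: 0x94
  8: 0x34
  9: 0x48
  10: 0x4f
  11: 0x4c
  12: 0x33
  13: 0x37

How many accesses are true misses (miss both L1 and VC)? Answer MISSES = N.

MISSES = 4

#0 0x68→b13/s1 MISS; vc=[]
#1 0x69→b13/s1 L1-HIT; vc=[]
#2 0x30→b6/s2 MISS; vc=[]
#3 0x37→b6/s2 L1-HIT; vc=[]
#4 0x97→b18/s2 MISS; vc=[6]
#5 0x33→b6/s2 VC-HIT; vc=[18]
#6 0x6d→b13/s1 L1-HIT; vc=[18]
#7 0x94→b18/s2 VC-HIT; vc=[6]
#8 0x34→b6/s2 VC-HIT; vc=[18]
#9 0x48→b9/s1 MISS; vc=[18,13]
#10 0x4f→b9/s1 L1-HIT; vc=[18,13]
#11 0x4c→b9/s1 L1-HIT; vc=[18,13]
#12 0x33→b6/s2 L1-HIT; vc=[18,13]
#13 0x37→b6/s2 L1-HIT; vc=[18,13]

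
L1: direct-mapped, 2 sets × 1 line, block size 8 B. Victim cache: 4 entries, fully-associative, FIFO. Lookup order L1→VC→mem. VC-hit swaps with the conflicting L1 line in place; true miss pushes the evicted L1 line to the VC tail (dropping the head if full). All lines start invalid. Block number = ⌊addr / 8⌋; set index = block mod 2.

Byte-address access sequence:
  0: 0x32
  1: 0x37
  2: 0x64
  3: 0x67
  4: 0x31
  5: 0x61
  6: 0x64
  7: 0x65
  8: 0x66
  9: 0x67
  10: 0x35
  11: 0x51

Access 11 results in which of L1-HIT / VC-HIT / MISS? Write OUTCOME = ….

0: 0x32 (blk 6, set 0) → MISS  vc=[]
1: 0x37 (blk 6, set 0) → L1-HIT  vc=[]
2: 0x64 (blk 12, set 0) → MISS  vc=[6]
3: 0x67 (blk 12, set 0) → L1-HIT  vc=[6]
4: 0x31 (blk 6, set 0) → VC-HIT  vc=[12]
5: 0x61 (blk 12, set 0) → VC-HIT  vc=[6]
6: 0x64 (blk 12, set 0) → L1-HIT  vc=[6]
7: 0x65 (blk 12, set 0) → L1-HIT  vc=[6]
8: 0x66 (blk 12, set 0) → L1-HIT  vc=[6]
9: 0x67 (blk 12, set 0) → L1-HIT  vc=[6]
10: 0x35 (blk 6, set 0) → VC-HIT  vc=[12]
11: 0x51 (blk 10, set 0) → MISS  vc=[12, 6]

OUTCOME = MISS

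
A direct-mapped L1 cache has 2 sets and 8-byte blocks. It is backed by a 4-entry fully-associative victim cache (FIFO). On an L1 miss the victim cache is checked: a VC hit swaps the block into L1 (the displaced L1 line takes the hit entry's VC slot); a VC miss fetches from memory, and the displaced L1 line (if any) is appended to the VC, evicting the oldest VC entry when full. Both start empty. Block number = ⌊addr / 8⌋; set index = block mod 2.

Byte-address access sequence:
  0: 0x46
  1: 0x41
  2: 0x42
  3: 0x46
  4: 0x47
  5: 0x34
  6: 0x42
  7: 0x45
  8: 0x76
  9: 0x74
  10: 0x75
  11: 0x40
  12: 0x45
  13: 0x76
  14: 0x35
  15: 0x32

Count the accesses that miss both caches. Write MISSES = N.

#0 0x46→b8/s0 MISS; vc=[]
#1 0x41→b8/s0 L1-HIT; vc=[]
#2 0x42→b8/s0 L1-HIT; vc=[]
#3 0x46→b8/s0 L1-HIT; vc=[]
#4 0x47→b8/s0 L1-HIT; vc=[]
#5 0x34→b6/s0 MISS; vc=[8]
#6 0x42→b8/s0 VC-HIT; vc=[6]
#7 0x45→b8/s0 L1-HIT; vc=[6]
#8 0x76→b14/s0 MISS; vc=[6,8]
#9 0x74→b14/s0 L1-HIT; vc=[6,8]
#10 0x75→b14/s0 L1-HIT; vc=[6,8]
#11 0x40→b8/s0 VC-HIT; vc=[6,14]
#12 0x45→b8/s0 L1-HIT; vc=[6,14]
#13 0x76→b14/s0 VC-HIT; vc=[6,8]
#14 0x35→b6/s0 VC-HIT; vc=[14,8]
#15 0x32→b6/s0 L1-HIT; vc=[14,8]

MISSES = 3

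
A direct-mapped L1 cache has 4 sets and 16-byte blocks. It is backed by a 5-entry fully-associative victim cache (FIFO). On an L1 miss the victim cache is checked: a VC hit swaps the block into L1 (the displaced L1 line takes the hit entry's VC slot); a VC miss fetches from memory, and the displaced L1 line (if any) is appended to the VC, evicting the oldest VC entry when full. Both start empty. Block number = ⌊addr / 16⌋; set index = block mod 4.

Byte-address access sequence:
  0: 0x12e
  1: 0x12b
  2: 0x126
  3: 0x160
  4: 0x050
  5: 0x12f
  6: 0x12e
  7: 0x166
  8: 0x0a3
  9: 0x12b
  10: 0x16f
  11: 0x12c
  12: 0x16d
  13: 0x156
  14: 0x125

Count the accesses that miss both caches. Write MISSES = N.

MISSES = 5

  [0] addr=0x12e blk=18 s=2: MISS | VC []
  [1] addr=0x12b blk=18 s=2: L1-HIT | VC []
  [2] addr=0x126 blk=18 s=2: L1-HIT | VC []
  [3] addr=0x160 blk=22 s=2: MISS | VC [18]
  [4] addr=0x50 blk=5 s=1: MISS | VC [18]
  [5] addr=0x12f blk=18 s=2: VC-HIT | VC [22]
  [6] addr=0x12e blk=18 s=2: L1-HIT | VC [22]
  [7] addr=0x166 blk=22 s=2: VC-HIT | VC [18]
  [8] addr=0xa3 blk=10 s=2: MISS | VC [18, 22]
  [9] addr=0x12b blk=18 s=2: VC-HIT | VC [10, 22]
  [10] addr=0x16f blk=22 s=2: VC-HIT | VC [10, 18]
  [11] addr=0x12c blk=18 s=2: VC-HIT | VC [10, 22]
  [12] addr=0x16d blk=22 s=2: VC-HIT | VC [10, 18]
  [13] addr=0x156 blk=21 s=1: MISS | VC [10, 18, 5]
  [14] addr=0x125 blk=18 s=2: VC-HIT | VC [10, 22, 5]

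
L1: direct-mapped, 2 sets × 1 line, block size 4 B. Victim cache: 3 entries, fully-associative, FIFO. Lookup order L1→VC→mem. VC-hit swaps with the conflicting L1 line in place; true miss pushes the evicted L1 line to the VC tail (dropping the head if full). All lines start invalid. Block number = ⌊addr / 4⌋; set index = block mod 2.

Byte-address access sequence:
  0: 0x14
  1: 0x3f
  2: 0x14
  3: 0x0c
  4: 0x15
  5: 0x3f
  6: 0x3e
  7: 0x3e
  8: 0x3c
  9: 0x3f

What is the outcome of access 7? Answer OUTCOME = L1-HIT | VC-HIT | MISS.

OUTCOME = L1-HIT

  [0] addr=0x14 blk=5 s=1: MISS | VC []
  [1] addr=0x3f blk=15 s=1: MISS | VC [5]
  [2] addr=0x14 blk=5 s=1: VC-HIT | VC [15]
  [3] addr=0xc blk=3 s=1: MISS | VC [15, 5]
  [4] addr=0x15 blk=5 s=1: VC-HIT | VC [15, 3]
  [5] addr=0x3f blk=15 s=1: VC-HIT | VC [5, 3]
  [6] addr=0x3e blk=15 s=1: L1-HIT | VC [5, 3]
  [7] addr=0x3e blk=15 s=1: L1-HIT | VC [5, 3]
  [8] addr=0x3c blk=15 s=1: L1-HIT | VC [5, 3]
  [9] addr=0x3f blk=15 s=1: L1-HIT | VC [5, 3]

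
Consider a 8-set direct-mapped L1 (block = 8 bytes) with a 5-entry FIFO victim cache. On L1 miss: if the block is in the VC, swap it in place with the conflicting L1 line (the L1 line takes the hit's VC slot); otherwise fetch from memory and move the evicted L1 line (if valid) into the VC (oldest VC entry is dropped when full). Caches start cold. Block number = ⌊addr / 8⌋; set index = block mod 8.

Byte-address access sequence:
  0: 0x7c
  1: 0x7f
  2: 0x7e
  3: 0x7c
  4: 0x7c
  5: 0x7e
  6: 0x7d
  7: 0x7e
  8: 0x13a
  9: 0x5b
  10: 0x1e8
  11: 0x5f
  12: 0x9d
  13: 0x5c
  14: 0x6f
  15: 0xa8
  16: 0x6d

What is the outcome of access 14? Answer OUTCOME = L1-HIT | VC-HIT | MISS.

  [0] addr=0x7c blk=15 s=7: MISS | VC []
  [1] addr=0x7f blk=15 s=7: L1-HIT | VC []
  [2] addr=0x7e blk=15 s=7: L1-HIT | VC []
  [3] addr=0x7c blk=15 s=7: L1-HIT | VC []
  [4] addr=0x7c blk=15 s=7: L1-HIT | VC []
  [5] addr=0x7e blk=15 s=7: L1-HIT | VC []
  [6] addr=0x7d blk=15 s=7: L1-HIT | VC []
  [7] addr=0x7e blk=15 s=7: L1-HIT | VC []
  [8] addr=0x13a blk=39 s=7: MISS | VC [15]
  [9] addr=0x5b blk=11 s=3: MISS | VC [15]
  [10] addr=0x1e8 blk=61 s=5: MISS | VC [15]
  [11] addr=0x5f blk=11 s=3: L1-HIT | VC [15]
  [12] addr=0x9d blk=19 s=3: MISS | VC [15, 11]
  [13] addr=0x5c blk=11 s=3: VC-HIT | VC [15, 19]
  [14] addr=0x6f blk=13 s=5: MISS | VC [15, 19, 61]
  [15] addr=0xa8 blk=21 s=5: MISS | VC [15, 19, 61, 13]
  [16] addr=0x6d blk=13 s=5: VC-HIT | VC [15, 19, 61, 21]

OUTCOME = MISS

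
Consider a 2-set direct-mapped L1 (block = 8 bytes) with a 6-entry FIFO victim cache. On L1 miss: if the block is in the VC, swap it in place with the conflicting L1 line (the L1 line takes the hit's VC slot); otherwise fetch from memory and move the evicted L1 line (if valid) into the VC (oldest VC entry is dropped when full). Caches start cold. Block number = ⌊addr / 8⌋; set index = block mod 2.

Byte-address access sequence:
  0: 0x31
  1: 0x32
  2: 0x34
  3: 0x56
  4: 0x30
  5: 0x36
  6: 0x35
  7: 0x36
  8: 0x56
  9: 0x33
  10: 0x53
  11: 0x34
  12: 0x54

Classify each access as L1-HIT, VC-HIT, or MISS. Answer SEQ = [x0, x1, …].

SEQ = [MISS, L1-HIT, L1-HIT, MISS, VC-HIT, L1-HIT, L1-HIT, L1-HIT, VC-HIT, VC-HIT, VC-HIT, VC-HIT, VC-HIT]

0: 0x31 (blk 6, set 0) → MISS  vc=[]
1: 0x32 (blk 6, set 0) → L1-HIT  vc=[]
2: 0x34 (blk 6, set 0) → L1-HIT  vc=[]
3: 0x56 (blk 10, set 0) → MISS  vc=[6]
4: 0x30 (blk 6, set 0) → VC-HIT  vc=[10]
5: 0x36 (blk 6, set 0) → L1-HIT  vc=[10]
6: 0x35 (blk 6, set 0) → L1-HIT  vc=[10]
7: 0x36 (blk 6, set 0) → L1-HIT  vc=[10]
8: 0x56 (blk 10, set 0) → VC-HIT  vc=[6]
9: 0x33 (blk 6, set 0) → VC-HIT  vc=[10]
10: 0x53 (blk 10, set 0) → VC-HIT  vc=[6]
11: 0x34 (blk 6, set 0) → VC-HIT  vc=[10]
12: 0x54 (blk 10, set 0) → VC-HIT  vc=[6]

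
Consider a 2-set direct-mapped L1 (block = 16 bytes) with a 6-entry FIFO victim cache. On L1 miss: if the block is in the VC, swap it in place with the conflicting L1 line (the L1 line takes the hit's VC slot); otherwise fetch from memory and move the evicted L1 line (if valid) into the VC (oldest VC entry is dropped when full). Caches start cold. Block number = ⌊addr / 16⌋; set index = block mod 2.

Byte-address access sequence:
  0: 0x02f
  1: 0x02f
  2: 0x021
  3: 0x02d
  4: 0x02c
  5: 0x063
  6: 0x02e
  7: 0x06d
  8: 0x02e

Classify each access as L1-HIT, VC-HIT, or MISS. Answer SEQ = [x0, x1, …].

SEQ = [MISS, L1-HIT, L1-HIT, L1-HIT, L1-HIT, MISS, VC-HIT, VC-HIT, VC-HIT]

0: 0x2f (blk 2, set 0) → MISS  vc=[]
1: 0x2f (blk 2, set 0) → L1-HIT  vc=[]
2: 0x21 (blk 2, set 0) → L1-HIT  vc=[]
3: 0x2d (blk 2, set 0) → L1-HIT  vc=[]
4: 0x2c (blk 2, set 0) → L1-HIT  vc=[]
5: 0x63 (blk 6, set 0) → MISS  vc=[2]
6: 0x2e (blk 2, set 0) → VC-HIT  vc=[6]
7: 0x6d (blk 6, set 0) → VC-HIT  vc=[2]
8: 0x2e (blk 2, set 0) → VC-HIT  vc=[6]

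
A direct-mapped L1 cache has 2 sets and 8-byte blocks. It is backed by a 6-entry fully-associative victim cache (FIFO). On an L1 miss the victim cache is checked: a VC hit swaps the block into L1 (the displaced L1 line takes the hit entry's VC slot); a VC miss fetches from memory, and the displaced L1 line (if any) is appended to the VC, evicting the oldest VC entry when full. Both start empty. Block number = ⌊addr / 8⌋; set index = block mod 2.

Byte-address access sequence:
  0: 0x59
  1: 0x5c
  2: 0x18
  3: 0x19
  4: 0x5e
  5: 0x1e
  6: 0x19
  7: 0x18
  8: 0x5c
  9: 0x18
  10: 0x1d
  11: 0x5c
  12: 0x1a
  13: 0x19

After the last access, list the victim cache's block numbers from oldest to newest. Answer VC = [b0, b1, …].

  [0] addr=0x59 blk=11 s=1: MISS | VC []
  [1] addr=0x5c blk=11 s=1: L1-HIT | VC []
  [2] addr=0x18 blk=3 s=1: MISS | VC [11]
  [3] addr=0x19 blk=3 s=1: L1-HIT | VC [11]
  [4] addr=0x5e blk=11 s=1: VC-HIT | VC [3]
  [5] addr=0x1e blk=3 s=1: VC-HIT | VC [11]
  [6] addr=0x19 blk=3 s=1: L1-HIT | VC [11]
  [7] addr=0x18 blk=3 s=1: L1-HIT | VC [11]
  [8] addr=0x5c blk=11 s=1: VC-HIT | VC [3]
  [9] addr=0x18 blk=3 s=1: VC-HIT | VC [11]
  [10] addr=0x1d blk=3 s=1: L1-HIT | VC [11]
  [11] addr=0x5c blk=11 s=1: VC-HIT | VC [3]
  [12] addr=0x1a blk=3 s=1: VC-HIT | VC [11]
  [13] addr=0x19 blk=3 s=1: L1-HIT | VC [11]

VC = [11]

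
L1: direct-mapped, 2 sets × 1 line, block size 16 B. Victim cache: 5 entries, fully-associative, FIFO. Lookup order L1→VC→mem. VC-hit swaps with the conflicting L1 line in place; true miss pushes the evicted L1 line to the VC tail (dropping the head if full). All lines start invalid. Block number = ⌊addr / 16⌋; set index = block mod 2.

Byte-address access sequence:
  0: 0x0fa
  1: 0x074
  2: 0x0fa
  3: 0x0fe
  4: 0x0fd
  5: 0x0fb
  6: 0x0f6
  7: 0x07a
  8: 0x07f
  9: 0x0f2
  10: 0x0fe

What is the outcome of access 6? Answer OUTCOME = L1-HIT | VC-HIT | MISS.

  [0] addr=0xfa blk=15 s=1: MISS | VC []
  [1] addr=0x74 blk=7 s=1: MISS | VC [15]
  [2] addr=0xfa blk=15 s=1: VC-HIT | VC [7]
  [3] addr=0xfe blk=15 s=1: L1-HIT | VC [7]
  [4] addr=0xfd blk=15 s=1: L1-HIT | VC [7]
  [5] addr=0xfb blk=15 s=1: L1-HIT | VC [7]
  [6] addr=0xf6 blk=15 s=1: L1-HIT | VC [7]
  [7] addr=0x7a blk=7 s=1: VC-HIT | VC [15]
  [8] addr=0x7f blk=7 s=1: L1-HIT | VC [15]
  [9] addr=0xf2 blk=15 s=1: VC-HIT | VC [7]
  [10] addr=0xfe blk=15 s=1: L1-HIT | VC [7]

OUTCOME = L1-HIT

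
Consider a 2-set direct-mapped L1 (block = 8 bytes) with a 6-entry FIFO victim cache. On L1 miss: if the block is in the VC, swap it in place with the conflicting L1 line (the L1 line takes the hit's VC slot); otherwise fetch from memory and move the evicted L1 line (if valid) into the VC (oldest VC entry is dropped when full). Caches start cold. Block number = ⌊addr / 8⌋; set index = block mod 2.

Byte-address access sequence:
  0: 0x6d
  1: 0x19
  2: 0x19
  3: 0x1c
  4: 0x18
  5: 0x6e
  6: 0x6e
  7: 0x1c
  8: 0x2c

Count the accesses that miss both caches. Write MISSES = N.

MISSES = 3

0: 0x6d (blk 13, set 1) → MISS  vc=[]
1: 0x19 (blk 3, set 1) → MISS  vc=[13]
2: 0x19 (blk 3, set 1) → L1-HIT  vc=[13]
3: 0x1c (blk 3, set 1) → L1-HIT  vc=[13]
4: 0x18 (blk 3, set 1) → L1-HIT  vc=[13]
5: 0x6e (blk 13, set 1) → VC-HIT  vc=[3]
6: 0x6e (blk 13, set 1) → L1-HIT  vc=[3]
7: 0x1c (blk 3, set 1) → VC-HIT  vc=[13]
8: 0x2c (blk 5, set 1) → MISS  vc=[13, 3]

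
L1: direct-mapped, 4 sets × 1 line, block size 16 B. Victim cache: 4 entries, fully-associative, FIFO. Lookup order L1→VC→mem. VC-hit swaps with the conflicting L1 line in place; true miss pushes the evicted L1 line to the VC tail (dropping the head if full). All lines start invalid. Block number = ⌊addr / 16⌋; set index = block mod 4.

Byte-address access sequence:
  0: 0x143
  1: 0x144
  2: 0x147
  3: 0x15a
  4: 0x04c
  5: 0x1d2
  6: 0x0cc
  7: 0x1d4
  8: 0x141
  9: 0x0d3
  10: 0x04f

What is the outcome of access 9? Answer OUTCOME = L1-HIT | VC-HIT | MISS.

  [0] addr=0x143 blk=20 s=0: MISS | VC []
  [1] addr=0x144 blk=20 s=0: L1-HIT | VC []
  [2] addr=0x147 blk=20 s=0: L1-HIT | VC []
  [3] addr=0x15a blk=21 s=1: MISS | VC []
  [4] addr=0x4c blk=4 s=0: MISS | VC [20]
  [5] addr=0x1d2 blk=29 s=1: MISS | VC [20, 21]
  [6] addr=0xcc blk=12 s=0: MISS | VC [20, 21, 4]
  [7] addr=0x1d4 blk=29 s=1: L1-HIT | VC [20, 21, 4]
  [8] addr=0x141 blk=20 s=0: VC-HIT | VC [12, 21, 4]
  [9] addr=0xd3 blk=13 s=1: MISS | VC [12, 21, 4, 29]
  [10] addr=0x4f blk=4 s=0: VC-HIT | VC [12, 21, 20, 29]

OUTCOME = MISS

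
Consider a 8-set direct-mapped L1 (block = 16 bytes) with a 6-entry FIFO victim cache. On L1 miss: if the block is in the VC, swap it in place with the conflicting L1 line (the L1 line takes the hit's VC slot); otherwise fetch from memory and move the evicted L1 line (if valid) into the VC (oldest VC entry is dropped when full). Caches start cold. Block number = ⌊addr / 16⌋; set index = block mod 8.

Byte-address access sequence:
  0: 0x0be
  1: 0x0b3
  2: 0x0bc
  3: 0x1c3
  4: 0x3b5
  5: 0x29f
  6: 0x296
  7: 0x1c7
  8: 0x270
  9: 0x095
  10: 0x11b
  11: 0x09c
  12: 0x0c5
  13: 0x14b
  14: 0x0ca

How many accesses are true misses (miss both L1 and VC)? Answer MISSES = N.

MISSES = 9

0: 0xbe (blk 11, set 3) → MISS  vc=[]
1: 0xb3 (blk 11, set 3) → L1-HIT  vc=[]
2: 0xbc (blk 11, set 3) → L1-HIT  vc=[]
3: 0x1c3 (blk 28, set 4) → MISS  vc=[]
4: 0x3b5 (blk 59, set 3) → MISS  vc=[11]
5: 0x29f (blk 41, set 1) → MISS  vc=[11]
6: 0x296 (blk 41, set 1) → L1-HIT  vc=[11]
7: 0x1c7 (blk 28, set 4) → L1-HIT  vc=[11]
8: 0x270 (blk 39, set 7) → MISS  vc=[11]
9: 0x95 (blk 9, set 1) → MISS  vc=[11, 41]
10: 0x11b (blk 17, set 1) → MISS  vc=[11, 41, 9]
11: 0x9c (blk 9, set 1) → VC-HIT  vc=[11, 41, 17]
12: 0xc5 (blk 12, set 4) → MISS  vc=[11, 41, 17, 28]
13: 0x14b (blk 20, set 4) → MISS  vc=[11, 41, 17, 28, 12]
14: 0xca (blk 12, set 4) → VC-HIT  vc=[11, 41, 17, 28, 20]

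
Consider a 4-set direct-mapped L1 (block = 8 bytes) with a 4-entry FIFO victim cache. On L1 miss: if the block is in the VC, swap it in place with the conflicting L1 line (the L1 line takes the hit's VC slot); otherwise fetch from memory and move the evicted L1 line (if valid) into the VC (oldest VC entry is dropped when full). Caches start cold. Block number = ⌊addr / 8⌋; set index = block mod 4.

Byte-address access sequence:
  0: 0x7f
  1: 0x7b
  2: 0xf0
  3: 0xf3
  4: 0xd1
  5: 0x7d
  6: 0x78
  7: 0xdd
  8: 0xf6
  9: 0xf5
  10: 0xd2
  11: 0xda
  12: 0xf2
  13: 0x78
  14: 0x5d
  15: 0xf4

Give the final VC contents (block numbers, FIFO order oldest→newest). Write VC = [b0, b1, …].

VC = [26, 27, 15]

#0 0x7f→b15/s3 MISS; vc=[]
#1 0x7b→b15/s3 L1-HIT; vc=[]
#2 0xf0→b30/s2 MISS; vc=[]
#3 0xf3→b30/s2 L1-HIT; vc=[]
#4 0xd1→b26/s2 MISS; vc=[30]
#5 0x7d→b15/s3 L1-HIT; vc=[30]
#6 0x78→b15/s3 L1-HIT; vc=[30]
#7 0xdd→b27/s3 MISS; vc=[30,15]
#8 0xf6→b30/s2 VC-HIT; vc=[26,15]
#9 0xf5→b30/s2 L1-HIT; vc=[26,15]
#10 0xd2→b26/s2 VC-HIT; vc=[30,15]
#11 0xda→b27/s3 L1-HIT; vc=[30,15]
#12 0xf2→b30/s2 VC-HIT; vc=[26,15]
#13 0x78→b15/s3 VC-HIT; vc=[26,27]
#14 0x5d→b11/s3 MISS; vc=[26,27,15]
#15 0xf4→b30/s2 L1-HIT; vc=[26,27,15]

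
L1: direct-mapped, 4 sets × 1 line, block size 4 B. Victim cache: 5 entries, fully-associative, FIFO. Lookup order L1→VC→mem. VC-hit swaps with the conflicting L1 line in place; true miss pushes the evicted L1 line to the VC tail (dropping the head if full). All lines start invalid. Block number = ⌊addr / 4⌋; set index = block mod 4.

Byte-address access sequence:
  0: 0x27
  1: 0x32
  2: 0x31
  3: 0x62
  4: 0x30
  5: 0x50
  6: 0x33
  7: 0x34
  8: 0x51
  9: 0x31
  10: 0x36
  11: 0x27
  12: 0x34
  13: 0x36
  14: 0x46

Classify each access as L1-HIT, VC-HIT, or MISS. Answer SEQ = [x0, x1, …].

SEQ = [MISS, MISS, L1-HIT, MISS, VC-HIT, MISS, VC-HIT, MISS, VC-HIT, VC-HIT, L1-HIT, VC-HIT, VC-HIT, L1-HIT, MISS]

#0 0x27→b9/s1 MISS; vc=[]
#1 0x32→b12/s0 MISS; vc=[]
#2 0x31→b12/s0 L1-HIT; vc=[]
#3 0x62→b24/s0 MISS; vc=[12]
#4 0x30→b12/s0 VC-HIT; vc=[24]
#5 0x50→b20/s0 MISS; vc=[24,12]
#6 0x33→b12/s0 VC-HIT; vc=[24,20]
#7 0x34→b13/s1 MISS; vc=[24,20,9]
#8 0x51→b20/s0 VC-HIT; vc=[24,12,9]
#9 0x31→b12/s0 VC-HIT; vc=[24,20,9]
#10 0x36→b13/s1 L1-HIT; vc=[24,20,9]
#11 0x27→b9/s1 VC-HIT; vc=[24,20,13]
#12 0x34→b13/s1 VC-HIT; vc=[24,20,9]
#13 0x36→b13/s1 L1-HIT; vc=[24,20,9]
#14 0x46→b17/s1 MISS; vc=[24,20,9,13]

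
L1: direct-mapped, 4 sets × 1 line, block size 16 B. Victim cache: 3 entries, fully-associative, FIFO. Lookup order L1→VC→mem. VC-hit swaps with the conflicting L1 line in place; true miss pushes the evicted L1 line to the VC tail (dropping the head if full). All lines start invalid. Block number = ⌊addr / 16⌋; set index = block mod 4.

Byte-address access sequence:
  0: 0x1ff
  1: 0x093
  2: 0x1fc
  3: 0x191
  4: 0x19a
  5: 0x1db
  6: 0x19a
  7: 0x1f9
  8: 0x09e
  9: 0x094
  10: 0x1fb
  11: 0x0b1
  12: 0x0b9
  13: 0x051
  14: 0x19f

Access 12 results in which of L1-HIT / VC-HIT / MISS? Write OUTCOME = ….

  [0] addr=0x1ff blk=31 s=3: MISS | VC []
  [1] addr=0x93 blk=9 s=1: MISS | VC []
  [2] addr=0x1fc blk=31 s=3: L1-HIT | VC []
  [3] addr=0x191 blk=25 s=1: MISS | VC [9]
  [4] addr=0x19a blk=25 s=1: L1-HIT | VC [9]
  [5] addr=0x1db blk=29 s=1: MISS | VC [9, 25]
  [6] addr=0x19a blk=25 s=1: VC-HIT | VC [9, 29]
  [7] addr=0x1f9 blk=31 s=3: L1-HIT | VC [9, 29]
  [8] addr=0x9e blk=9 s=1: VC-HIT | VC [25, 29]
  [9] addr=0x94 blk=9 s=1: L1-HIT | VC [25, 29]
  [10] addr=0x1fb blk=31 s=3: L1-HIT | VC [25, 29]
  [11] addr=0xb1 blk=11 s=3: MISS | VC [25, 29, 31]
  [12] addr=0xb9 blk=11 s=3: L1-HIT | VC [25, 29, 31]
  [13] addr=0x51 blk=5 s=1: MISS | VC [29, 31, 9]
  [14] addr=0x19f blk=25 s=1: MISS | VC [31, 9, 5]

OUTCOME = L1-HIT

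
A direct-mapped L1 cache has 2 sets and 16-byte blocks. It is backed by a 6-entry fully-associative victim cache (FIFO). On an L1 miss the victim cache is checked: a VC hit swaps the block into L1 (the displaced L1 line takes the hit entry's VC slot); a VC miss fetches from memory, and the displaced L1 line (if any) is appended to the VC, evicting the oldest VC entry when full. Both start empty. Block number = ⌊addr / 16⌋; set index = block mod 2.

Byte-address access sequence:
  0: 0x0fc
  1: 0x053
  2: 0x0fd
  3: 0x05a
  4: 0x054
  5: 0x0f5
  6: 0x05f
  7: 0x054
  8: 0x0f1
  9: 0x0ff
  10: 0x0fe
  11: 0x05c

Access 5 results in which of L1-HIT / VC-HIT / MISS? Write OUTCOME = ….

  [0] addr=0xfc blk=15 s=1: MISS | VC []
  [1] addr=0x53 blk=5 s=1: MISS | VC [15]
  [2] addr=0xfd blk=15 s=1: VC-HIT | VC [5]
  [3] addr=0x5a blk=5 s=1: VC-HIT | VC [15]
  [4] addr=0x54 blk=5 s=1: L1-HIT | VC [15]
  [5] addr=0xf5 blk=15 s=1: VC-HIT | VC [5]
  [6] addr=0x5f blk=5 s=1: VC-HIT | VC [15]
  [7] addr=0x54 blk=5 s=1: L1-HIT | VC [15]
  [8] addr=0xf1 blk=15 s=1: VC-HIT | VC [5]
  [9] addr=0xff blk=15 s=1: L1-HIT | VC [5]
  [10] addr=0xfe blk=15 s=1: L1-HIT | VC [5]
  [11] addr=0x5c blk=5 s=1: VC-HIT | VC [15]

OUTCOME = VC-HIT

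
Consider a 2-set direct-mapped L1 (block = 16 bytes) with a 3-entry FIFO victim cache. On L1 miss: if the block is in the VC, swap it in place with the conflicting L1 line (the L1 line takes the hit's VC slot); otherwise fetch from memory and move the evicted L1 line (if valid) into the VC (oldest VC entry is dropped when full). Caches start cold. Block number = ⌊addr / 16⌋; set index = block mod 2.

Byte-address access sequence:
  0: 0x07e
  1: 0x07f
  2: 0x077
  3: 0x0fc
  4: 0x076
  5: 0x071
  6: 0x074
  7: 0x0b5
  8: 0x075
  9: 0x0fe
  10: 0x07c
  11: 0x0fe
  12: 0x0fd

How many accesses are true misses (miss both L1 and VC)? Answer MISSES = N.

#0 0x7e→b7/s1 MISS; vc=[]
#1 0x7f→b7/s1 L1-HIT; vc=[]
#2 0x77→b7/s1 L1-HIT; vc=[]
#3 0xfc→b15/s1 MISS; vc=[7]
#4 0x76→b7/s1 VC-HIT; vc=[15]
#5 0x71→b7/s1 L1-HIT; vc=[15]
#6 0x74→b7/s1 L1-HIT; vc=[15]
#7 0xb5→b11/s1 MISS; vc=[15,7]
#8 0x75→b7/s1 VC-HIT; vc=[15,11]
#9 0xfe→b15/s1 VC-HIT; vc=[7,11]
#10 0x7c→b7/s1 VC-HIT; vc=[15,11]
#11 0xfe→b15/s1 VC-HIT; vc=[7,11]
#12 0xfd→b15/s1 L1-HIT; vc=[7,11]

MISSES = 3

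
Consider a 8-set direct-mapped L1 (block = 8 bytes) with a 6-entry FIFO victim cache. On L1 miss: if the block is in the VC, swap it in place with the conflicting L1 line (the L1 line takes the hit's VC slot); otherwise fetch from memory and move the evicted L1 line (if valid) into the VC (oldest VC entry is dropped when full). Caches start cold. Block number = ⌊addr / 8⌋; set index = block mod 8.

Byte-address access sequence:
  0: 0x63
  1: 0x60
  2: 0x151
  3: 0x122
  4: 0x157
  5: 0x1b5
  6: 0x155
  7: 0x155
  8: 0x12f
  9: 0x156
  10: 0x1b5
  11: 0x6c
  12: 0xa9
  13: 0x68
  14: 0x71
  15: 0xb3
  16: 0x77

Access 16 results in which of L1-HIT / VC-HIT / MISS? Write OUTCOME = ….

OUTCOME = VC-HIT

  [0] addr=0x63 blk=12 s=4: MISS | VC []
  [1] addr=0x60 blk=12 s=4: L1-HIT | VC []
  [2] addr=0x151 blk=42 s=2: MISS | VC []
  [3] addr=0x122 blk=36 s=4: MISS | VC [12]
  [4] addr=0x157 blk=42 s=2: L1-HIT | VC [12]
  [5] addr=0x1b5 blk=54 s=6: MISS | VC [12]
  [6] addr=0x155 blk=42 s=2: L1-HIT | VC [12]
  [7] addr=0x155 blk=42 s=2: L1-HIT | VC [12]
  [8] addr=0x12f blk=37 s=5: MISS | VC [12]
  [9] addr=0x156 blk=42 s=2: L1-HIT | VC [12]
  [10] addr=0x1b5 blk=54 s=6: L1-HIT | VC [12]
  [11] addr=0x6c blk=13 s=5: MISS | VC [12, 37]
  [12] addr=0xa9 blk=21 s=5: MISS | VC [12, 37, 13]
  [13] addr=0x68 blk=13 s=5: VC-HIT | VC [12, 37, 21]
  [14] addr=0x71 blk=14 s=6: MISS | VC [12, 37, 21, 54]
  [15] addr=0xb3 blk=22 s=6: MISS | VC [12, 37, 21, 54, 14]
  [16] addr=0x77 blk=14 s=6: VC-HIT | VC [12, 37, 21, 54, 22]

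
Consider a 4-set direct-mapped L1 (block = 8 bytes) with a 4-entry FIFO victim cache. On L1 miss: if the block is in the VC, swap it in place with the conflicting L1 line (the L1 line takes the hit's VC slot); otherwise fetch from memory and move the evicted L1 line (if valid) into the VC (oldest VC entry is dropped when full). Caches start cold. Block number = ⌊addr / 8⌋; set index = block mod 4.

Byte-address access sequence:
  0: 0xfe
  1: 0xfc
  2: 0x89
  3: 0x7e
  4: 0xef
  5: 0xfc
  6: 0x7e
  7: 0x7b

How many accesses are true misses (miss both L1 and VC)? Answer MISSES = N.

#0 0xfe→b31/s3 MISS; vc=[]
#1 0xfc→b31/s3 L1-HIT; vc=[]
#2 0x89→b17/s1 MISS; vc=[]
#3 0x7e→b15/s3 MISS; vc=[31]
#4 0xef→b29/s1 MISS; vc=[31,17]
#5 0xfc→b31/s3 VC-HIT; vc=[15,17]
#6 0x7e→b15/s3 VC-HIT; vc=[31,17]
#7 0x7b→b15/s3 L1-HIT; vc=[31,17]

MISSES = 4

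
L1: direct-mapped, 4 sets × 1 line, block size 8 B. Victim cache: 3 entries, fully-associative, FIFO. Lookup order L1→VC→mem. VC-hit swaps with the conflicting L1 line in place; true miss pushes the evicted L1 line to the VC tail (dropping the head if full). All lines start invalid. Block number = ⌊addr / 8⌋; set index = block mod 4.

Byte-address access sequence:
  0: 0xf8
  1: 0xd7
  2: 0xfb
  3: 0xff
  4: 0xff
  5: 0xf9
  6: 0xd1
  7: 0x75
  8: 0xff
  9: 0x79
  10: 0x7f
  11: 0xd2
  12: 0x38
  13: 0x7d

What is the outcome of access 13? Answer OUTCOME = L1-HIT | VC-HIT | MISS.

  [0] addr=0xf8 blk=31 s=3: MISS | VC []
  [1] addr=0xd7 blk=26 s=2: MISS | VC []
  [2] addr=0xfb blk=31 s=3: L1-HIT | VC []
  [3] addr=0xff blk=31 s=3: L1-HIT | VC []
  [4] addr=0xff blk=31 s=3: L1-HIT | VC []
  [5] addr=0xf9 blk=31 s=3: L1-HIT | VC []
  [6] addr=0xd1 blk=26 s=2: L1-HIT | VC []
  [7] addr=0x75 blk=14 s=2: MISS | VC [26]
  [8] addr=0xff blk=31 s=3: L1-HIT | VC [26]
  [9] addr=0x79 blk=15 s=3: MISS | VC [26, 31]
  [10] addr=0x7f blk=15 s=3: L1-HIT | VC [26, 31]
  [11] addr=0xd2 blk=26 s=2: VC-HIT | VC [14, 31]
  [12] addr=0x38 blk=7 s=3: MISS | VC [14, 31, 15]
  [13] addr=0x7d blk=15 s=3: VC-HIT | VC [14, 31, 7]

OUTCOME = VC-HIT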